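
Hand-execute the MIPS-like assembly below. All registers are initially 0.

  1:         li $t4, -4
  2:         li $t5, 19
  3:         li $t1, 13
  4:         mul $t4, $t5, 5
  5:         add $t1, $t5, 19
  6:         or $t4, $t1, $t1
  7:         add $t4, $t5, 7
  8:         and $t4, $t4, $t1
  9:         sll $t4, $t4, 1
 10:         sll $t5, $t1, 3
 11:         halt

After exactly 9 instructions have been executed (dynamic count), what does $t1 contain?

38

$t4=-4
$t5=19
$t1=13
$t4=19*5=95
$t1=19+19=38
$t4=38|38=38
$t4=19+7=26
$t4=26&38=2
$t4=2<<1=4
After step 9: $t1 = 38.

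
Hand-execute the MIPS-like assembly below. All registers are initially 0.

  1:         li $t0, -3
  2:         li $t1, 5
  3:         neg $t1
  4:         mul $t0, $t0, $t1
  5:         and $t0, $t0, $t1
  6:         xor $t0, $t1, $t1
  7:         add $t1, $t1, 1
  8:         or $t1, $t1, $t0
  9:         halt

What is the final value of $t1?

li $t0, -3 → $t0=-3
li $t1, 5 → $t1=5
neg $t1 → $t1=-(5)=-5
mul $t0, $t0, $t1 → $t0=(-3)*(-5)=15
and $t0, $t0, $t1 → $t0=15&(-5)=11
xor $t0, $t1, $t1 → $t0=(-5)^(-5)=0
add $t1, $t1, 1 → $t1=(-5)+1=-4
or $t1, $t1, $t0 → $t1=(-4)|0=-4
halt.

-4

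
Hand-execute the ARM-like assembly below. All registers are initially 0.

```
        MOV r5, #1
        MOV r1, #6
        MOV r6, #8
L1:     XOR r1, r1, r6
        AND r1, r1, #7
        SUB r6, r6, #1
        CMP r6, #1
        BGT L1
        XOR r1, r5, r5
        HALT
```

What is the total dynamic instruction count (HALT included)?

40

r5=1
r1=6
r6=8
r1=6^8=14
r1=14&7=6
r6=8-1=7
CMP r6, #1  (cmp 7,1)
BGT L1: taken
r1=6^7=1
r1=1&7=1
r6=7-1=6
CMP r6, #1  (cmp 6,1)
BGT L1: taken
r1=1^6=7
r1=7&7=7
r6=6-1=5
CMP r6, #1  (cmp 5,1)
BGT L1: taken
r1=7^5=2
r1=2&7=2
r6=5-1=4
CMP r6, #1  (cmp 4,1)
BGT L1: taken
r1=2^4=6
r1=6&7=6
r6=4-1=3
CMP r6, #1  (cmp 3,1)
BGT L1: taken
r1=6^3=5
r1=5&7=5
r6=3-1=2
CMP r6, #1  (cmp 2,1)
BGT L1: taken
r1=5^2=7
r1=7&7=7
r6=2-1=1
CMP r6, #1  (cmp 1,1)
BGT L1: not taken
r1=1^1=0
halt.
Total executed instructions: 40.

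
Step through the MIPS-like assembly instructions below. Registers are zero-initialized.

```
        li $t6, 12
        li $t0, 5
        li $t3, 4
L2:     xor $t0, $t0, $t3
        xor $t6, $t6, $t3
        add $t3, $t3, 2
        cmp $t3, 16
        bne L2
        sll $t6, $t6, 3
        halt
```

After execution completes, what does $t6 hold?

li $t6, 12 → $t6=12
li $t0, 5 → $t0=5
li $t3, 4 → $t3=4
xor $t0, $t0, $t3 → $t0=5^4=1
xor $t6, $t6, $t3 → $t6=12^4=8
add $t3, $t3, 2 → $t3=4+2=6
cmp $t3, 16  (cmp 6,16)
bne L2: taken
xor $t0, $t0, $t3 → $t0=1^6=7
xor $t6, $t6, $t3 → $t6=8^6=14
add $t3, $t3, 2 → $t3=6+2=8
cmp $t3, 16  (cmp 8,16)
bne L2: taken
xor $t0, $t0, $t3 → $t0=7^8=15
xor $t6, $t6, $t3 → $t6=14^8=6
add $t3, $t3, 2 → $t3=8+2=10
cmp $t3, 16  (cmp 10,16)
bne L2: taken
xor $t0, $t0, $t3 → $t0=15^10=5
xor $t6, $t6, $t3 → $t6=6^10=12
add $t3, $t3, 2 → $t3=10+2=12
cmp $t3, 16  (cmp 12,16)
bne L2: taken
xor $t0, $t0, $t3 → $t0=5^12=9
xor $t6, $t6, $t3 → $t6=12^12=0
add $t3, $t3, 2 → $t3=12+2=14
cmp $t3, 16  (cmp 14,16)
bne L2: taken
xor $t0, $t0, $t3 → $t0=9^14=7
xor $t6, $t6, $t3 → $t6=0^14=14
add $t3, $t3, 2 → $t3=14+2=16
cmp $t3, 16  (cmp 16,16)
bne L2: not taken
sll $t6, $t6, 3 → $t6=14<<3=112
halt.

112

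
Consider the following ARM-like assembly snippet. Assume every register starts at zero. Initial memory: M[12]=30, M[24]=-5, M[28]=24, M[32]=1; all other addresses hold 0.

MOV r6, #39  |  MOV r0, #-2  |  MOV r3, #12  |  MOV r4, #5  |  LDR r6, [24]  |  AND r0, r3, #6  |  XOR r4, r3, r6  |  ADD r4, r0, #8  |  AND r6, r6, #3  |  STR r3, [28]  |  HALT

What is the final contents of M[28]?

MOV r6, #39 → r6=39
MOV r0, #-2 → r0=-2
MOV r3, #12 → r3=12
MOV r4, #5 → r4=5
LDR r6, [24] → r6=M[24]=-5
AND r0, r3, #6 → r0=12&6=4
XOR r4, r3, r6 → r4=12^(-5)=-9
ADD r4, r0, #8 → r4=4+8=12
AND r6, r6, #3 → r6=(-5)&3=3
STR r3, [28] → M[28]=12
halt.

12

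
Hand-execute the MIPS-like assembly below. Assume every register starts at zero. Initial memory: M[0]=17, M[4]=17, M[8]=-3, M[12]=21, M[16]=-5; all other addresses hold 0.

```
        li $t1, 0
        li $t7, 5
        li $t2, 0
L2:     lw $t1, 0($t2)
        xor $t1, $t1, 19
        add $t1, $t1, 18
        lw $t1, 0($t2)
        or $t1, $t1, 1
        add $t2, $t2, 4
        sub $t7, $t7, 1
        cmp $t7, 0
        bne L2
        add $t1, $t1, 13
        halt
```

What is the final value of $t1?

8

li $t1, 0 → $t1=0
li $t7, 5 → $t7=5
li $t2, 0 → $t2=0
lw $t1, 0($t2) → $t1=M[0]=17
xor $t1, $t1, 19 → $t1=17^19=2
add $t1, $t1, 18 → $t1=2+18=20
lw $t1, 0($t2) → $t1=M[0]=17
or $t1, $t1, 1 → $t1=17|1=17
add $t2, $t2, 4 → $t2=0+4=4
sub $t7, $t7, 1 → $t7=5-1=4
cmp $t7, 0  (cmp 4,0)
bne L2: taken
lw $t1, 0($t2) → $t1=M[4]=17
xor $t1, $t1, 19 → $t1=17^19=2
add $t1, $t1, 18 → $t1=2+18=20
lw $t1, 0($t2) → $t1=M[4]=17
or $t1, $t1, 1 → $t1=17|1=17
add $t2, $t2, 4 → $t2=4+4=8
sub $t7, $t7, 1 → $t7=4-1=3
cmp $t7, 0  (cmp 3,0)
bne L2: taken
lw $t1, 0($t2) → $t1=M[8]=-3
xor $t1, $t1, 19 → $t1=(-3)^19=-18
add $t1, $t1, 18 → $t1=(-18)+18=0
lw $t1, 0($t2) → $t1=M[8]=-3
or $t1, $t1, 1 → $t1=(-3)|1=-3
add $t2, $t2, 4 → $t2=8+4=12
sub $t7, $t7, 1 → $t7=3-1=2
cmp $t7, 0  (cmp 2,0)
bne L2: taken
lw $t1, 0($t2) → $t1=M[12]=21
xor $t1, $t1, 19 → $t1=21^19=6
add $t1, $t1, 18 → $t1=6+18=24
lw $t1, 0($t2) → $t1=M[12]=21
or $t1, $t1, 1 → $t1=21|1=21
add $t2, $t2, 4 → $t2=12+4=16
sub $t7, $t7, 1 → $t7=2-1=1
cmp $t7, 0  (cmp 1,0)
bne L2: taken
lw $t1, 0($t2) → $t1=M[16]=-5
xor $t1, $t1, 19 → $t1=(-5)^19=-24
add $t1, $t1, 18 → $t1=(-24)+18=-6
lw $t1, 0($t2) → $t1=M[16]=-5
or $t1, $t1, 1 → $t1=(-5)|1=-5
add $t2, $t2, 4 → $t2=16+4=20
sub $t7, $t7, 1 → $t7=1-1=0
cmp $t7, 0  (cmp 0,0)
bne L2: not taken
add $t1, $t1, 13 → $t1=(-5)+13=8
halt.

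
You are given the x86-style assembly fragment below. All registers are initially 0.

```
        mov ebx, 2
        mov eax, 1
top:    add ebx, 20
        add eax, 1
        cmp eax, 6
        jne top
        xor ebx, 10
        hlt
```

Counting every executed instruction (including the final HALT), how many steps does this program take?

ebx=2
eax=1
ebx=2+20=22
eax=1+1=2
cmp eax, 6  (cmp 2,6)
jne top: taken
ebx=22+20=42
eax=2+1=3
cmp eax, 6  (cmp 3,6)
jne top: taken
ebx=42+20=62
eax=3+1=4
cmp eax, 6  (cmp 4,6)
jne top: taken
ebx=62+20=82
eax=4+1=5
cmp eax, 6  (cmp 5,6)
jne top: taken
ebx=82+20=102
eax=5+1=6
cmp eax, 6  (cmp 6,6)
jne top: not taken
ebx=102^10=108
halt.
Total executed instructions: 24.

24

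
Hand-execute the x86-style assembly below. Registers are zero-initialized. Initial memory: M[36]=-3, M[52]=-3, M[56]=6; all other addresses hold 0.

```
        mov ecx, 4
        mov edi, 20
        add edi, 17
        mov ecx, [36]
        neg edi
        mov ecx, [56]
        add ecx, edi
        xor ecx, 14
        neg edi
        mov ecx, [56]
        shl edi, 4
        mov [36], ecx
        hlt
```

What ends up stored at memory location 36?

6

mov ecx, 4 → ecx=4
mov edi, 20 → edi=20
add edi, 17 → edi=20+17=37
mov ecx, [36] → ecx=M[36]=-3
neg edi → edi=-(37)=-37
mov ecx, [56] → ecx=M[56]=6
add ecx, edi → ecx=6+(-37)=-31
xor ecx, 14 → ecx=(-31)^14=-17
neg edi → edi=-(-37)=37
mov ecx, [56] → ecx=M[56]=6
shl edi, 4 → edi=37<<4=592
mov [36], ecx → M[36]=6
halt.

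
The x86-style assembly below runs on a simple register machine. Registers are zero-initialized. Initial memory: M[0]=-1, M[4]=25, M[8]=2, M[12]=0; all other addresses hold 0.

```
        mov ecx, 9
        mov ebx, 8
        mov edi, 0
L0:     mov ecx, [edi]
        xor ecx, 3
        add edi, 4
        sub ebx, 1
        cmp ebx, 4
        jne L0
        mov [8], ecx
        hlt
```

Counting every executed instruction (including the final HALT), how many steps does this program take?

29

after mov ecx, 9: ecx=9
after mov ebx, 8: ebx=8
after mov edi, 0: edi=0
after mov ecx, [edi]: ecx=M[0]=-1
after xor ecx, 3: ecx=(-1)^3=-4
after add edi, 4: edi=0+4=4
after sub ebx, 1: ebx=8-1=7
cmp ebx, 4  (cmp 7,4)
jne L0: taken
after mov ecx, [edi]: ecx=M[4]=25
after xor ecx, 3: ecx=25^3=26
after add edi, 4: edi=4+4=8
after sub ebx, 1: ebx=7-1=6
cmp ebx, 4  (cmp 6,4)
jne L0: taken
after mov ecx, [edi]: ecx=M[8]=2
after xor ecx, 3: ecx=2^3=1
after add edi, 4: edi=8+4=12
after sub ebx, 1: ebx=6-1=5
cmp ebx, 4  (cmp 5,4)
jne L0: taken
after mov ecx, [edi]: ecx=M[12]=0
after xor ecx, 3: ecx=0^3=3
after add edi, 4: edi=12+4=16
after sub ebx, 1: ebx=5-1=4
cmp ebx, 4  (cmp 4,4)
jne L0: not taken
mov [8], ecx → M[8]=3
halt.
Total executed instructions: 29.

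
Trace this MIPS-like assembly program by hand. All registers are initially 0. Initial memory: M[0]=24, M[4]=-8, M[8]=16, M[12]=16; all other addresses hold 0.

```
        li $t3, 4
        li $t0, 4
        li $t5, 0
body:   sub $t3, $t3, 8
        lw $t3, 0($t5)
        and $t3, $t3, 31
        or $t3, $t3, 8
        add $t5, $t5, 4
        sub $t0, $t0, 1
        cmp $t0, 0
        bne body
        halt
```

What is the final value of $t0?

0

$t3=4
$t0=4
$t5=0
$t3=4-8=-4
$t3=M[0]=24
$t3=24&31=24
$t3=24|8=24
$t5=0+4=4
$t0=4-1=3
cmp $t0, 0  (cmp 3,0)
bne body: taken
$t3=24-8=16
$t3=M[4]=-8
$t3=(-8)&31=24
$t3=24|8=24
$t5=4+4=8
$t0=3-1=2
cmp $t0, 0  (cmp 2,0)
bne body: taken
$t3=24-8=16
$t3=M[8]=16
$t3=16&31=16
$t3=16|8=24
$t5=8+4=12
$t0=2-1=1
cmp $t0, 0  (cmp 1,0)
bne body: taken
$t3=24-8=16
$t3=M[12]=16
$t3=16&31=16
$t3=16|8=24
$t5=12+4=16
$t0=1-1=0
cmp $t0, 0  (cmp 0,0)
bne body: not taken
halt.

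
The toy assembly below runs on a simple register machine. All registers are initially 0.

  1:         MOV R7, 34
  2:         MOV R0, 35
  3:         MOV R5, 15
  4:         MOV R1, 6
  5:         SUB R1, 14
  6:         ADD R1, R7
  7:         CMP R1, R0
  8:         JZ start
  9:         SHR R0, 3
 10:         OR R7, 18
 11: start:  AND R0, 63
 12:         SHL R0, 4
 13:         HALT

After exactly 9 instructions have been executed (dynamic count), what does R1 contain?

after MOV R7, 34: R7=34
after MOV R0, 35: R0=35
after MOV R5, 15: R5=15
after MOV R1, 6: R1=6
after SUB R1, 14: R1=6-14=-8
after ADD R1, R7: R1=(-8)+34=26
CMP R1, R0  (cmp 26,35)
JZ start: not taken
after SHR R0, 3: R0=35>>3=4
After step 9: R1 = 26.

26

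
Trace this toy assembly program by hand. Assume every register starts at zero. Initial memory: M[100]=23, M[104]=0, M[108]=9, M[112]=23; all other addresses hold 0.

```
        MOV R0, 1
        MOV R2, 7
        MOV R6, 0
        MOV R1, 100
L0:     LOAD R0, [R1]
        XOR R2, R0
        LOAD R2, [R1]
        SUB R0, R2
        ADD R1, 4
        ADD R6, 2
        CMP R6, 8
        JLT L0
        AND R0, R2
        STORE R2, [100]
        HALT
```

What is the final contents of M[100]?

23

MOV R0, 1 → R0=1
MOV R2, 7 → R2=7
MOV R6, 0 → R6=0
MOV R1, 100 → R1=100
LOAD R0, [R1] → R0=M[100]=23
XOR R2, R0 → R2=7^23=16
LOAD R2, [R1] → R2=M[100]=23
SUB R0, R2 → R0=23-23=0
ADD R1, 4 → R1=100+4=104
ADD R6, 2 → R6=0+2=2
CMP R6, 8  (cmp 2,8)
JLT L0: taken
LOAD R0, [R1] → R0=M[104]=0
XOR R2, R0 → R2=23^0=23
LOAD R2, [R1] → R2=M[104]=0
SUB R0, R2 → R0=0-0=0
ADD R1, 4 → R1=104+4=108
ADD R6, 2 → R6=2+2=4
CMP R6, 8  (cmp 4,8)
JLT L0: taken
LOAD R0, [R1] → R0=M[108]=9
XOR R2, R0 → R2=0^9=9
LOAD R2, [R1] → R2=M[108]=9
SUB R0, R2 → R0=9-9=0
ADD R1, 4 → R1=108+4=112
ADD R6, 2 → R6=4+2=6
CMP R6, 8  (cmp 6,8)
JLT L0: taken
LOAD R0, [R1] → R0=M[112]=23
XOR R2, R0 → R2=9^23=30
LOAD R2, [R1] → R2=M[112]=23
SUB R0, R2 → R0=23-23=0
ADD R1, 4 → R1=112+4=116
ADD R6, 2 → R6=6+2=8
CMP R6, 8  (cmp 8,8)
JLT L0: not taken
AND R0, R2 → R0=0&23=0
STORE R2, [100] → M[100]=23
halt.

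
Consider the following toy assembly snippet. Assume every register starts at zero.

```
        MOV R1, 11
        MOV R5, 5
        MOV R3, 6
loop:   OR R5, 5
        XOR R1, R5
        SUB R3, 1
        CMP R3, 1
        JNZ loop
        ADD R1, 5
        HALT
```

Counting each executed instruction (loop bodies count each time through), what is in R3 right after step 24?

2

R1=11
R5=5
R3=6
R5=5|5=5
R1=11^5=14
R3=6-1=5
CMP R3, 1  (cmp 5,1)
JNZ loop: taken
R5=5|5=5
R1=14^5=11
R3=5-1=4
CMP R3, 1  (cmp 4,1)
JNZ loop: taken
R5=5|5=5
R1=11^5=14
R3=4-1=3
CMP R3, 1  (cmp 3,1)
JNZ loop: taken
R5=5|5=5
R1=14^5=11
R3=3-1=2
CMP R3, 1  (cmp 2,1)
JNZ loop: taken
R5=5|5=5
After step 24: R3 = 2.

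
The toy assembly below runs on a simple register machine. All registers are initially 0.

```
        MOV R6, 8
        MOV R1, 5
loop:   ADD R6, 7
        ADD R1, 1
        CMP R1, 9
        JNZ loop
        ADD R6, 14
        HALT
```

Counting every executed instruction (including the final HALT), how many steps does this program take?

20

R6=8
R1=5
R6=8+7=15
R1=5+1=6
CMP R1, 9  (cmp 6,9)
JNZ loop: taken
R6=15+7=22
R1=6+1=7
CMP R1, 9  (cmp 7,9)
JNZ loop: taken
R6=22+7=29
R1=7+1=8
CMP R1, 9  (cmp 8,9)
JNZ loop: taken
R6=29+7=36
R1=8+1=9
CMP R1, 9  (cmp 9,9)
JNZ loop: not taken
R6=36+14=50
halt.
Total executed instructions: 20.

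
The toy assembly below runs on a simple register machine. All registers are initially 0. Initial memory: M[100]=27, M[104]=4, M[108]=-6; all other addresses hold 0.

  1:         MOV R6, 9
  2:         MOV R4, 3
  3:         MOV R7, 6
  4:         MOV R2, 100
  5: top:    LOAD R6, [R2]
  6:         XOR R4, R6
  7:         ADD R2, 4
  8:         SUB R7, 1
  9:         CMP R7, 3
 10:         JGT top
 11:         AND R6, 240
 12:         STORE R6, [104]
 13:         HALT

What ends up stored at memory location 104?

240

after MOV R6, 9: R6=9
after MOV R4, 3: R4=3
after MOV R7, 6: R7=6
after MOV R2, 100: R2=100
after LOAD R6, [R2]: R6=M[100]=27
after XOR R4, R6: R4=3^27=24
after ADD R2, 4: R2=100+4=104
after SUB R7, 1: R7=6-1=5
CMP R7, 3  (cmp 5,3)
JGT top: taken
after LOAD R6, [R2]: R6=M[104]=4
after XOR R4, R6: R4=24^4=28
after ADD R2, 4: R2=104+4=108
after SUB R7, 1: R7=5-1=4
CMP R7, 3  (cmp 4,3)
JGT top: taken
after LOAD R6, [R2]: R6=M[108]=-6
after XOR R4, R6: R4=28^(-6)=-26
after ADD R2, 4: R2=108+4=112
after SUB R7, 1: R7=4-1=3
CMP R7, 3  (cmp 3,3)
JGT top: not taken
after AND R6, 240: R6=(-6)&240=240
STORE R6, [104] → M[104]=240
halt.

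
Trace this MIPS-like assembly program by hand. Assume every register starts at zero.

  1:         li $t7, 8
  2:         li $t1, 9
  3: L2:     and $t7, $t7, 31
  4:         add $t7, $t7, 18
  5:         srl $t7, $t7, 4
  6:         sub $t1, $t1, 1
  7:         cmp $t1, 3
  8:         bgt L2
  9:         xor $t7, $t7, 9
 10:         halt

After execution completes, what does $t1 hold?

3

$t7=8
$t1=9
$t7=8&31=8
$t7=8+18=26
$t7=26>>4=1
$t1=9-1=8
cmp $t1, 3  (cmp 8,3)
bgt L2: taken
$t7=1&31=1
$t7=1+18=19
$t7=19>>4=1
$t1=8-1=7
cmp $t1, 3  (cmp 7,3)
bgt L2: taken
$t7=1&31=1
$t7=1+18=19
$t7=19>>4=1
$t1=7-1=6
cmp $t1, 3  (cmp 6,3)
bgt L2: taken
$t7=1&31=1
$t7=1+18=19
$t7=19>>4=1
$t1=6-1=5
cmp $t1, 3  (cmp 5,3)
bgt L2: taken
$t7=1&31=1
$t7=1+18=19
$t7=19>>4=1
$t1=5-1=4
cmp $t1, 3  (cmp 4,3)
bgt L2: taken
$t7=1&31=1
$t7=1+18=19
$t7=19>>4=1
$t1=4-1=3
cmp $t1, 3  (cmp 3,3)
bgt L2: not taken
$t7=1^9=8
halt.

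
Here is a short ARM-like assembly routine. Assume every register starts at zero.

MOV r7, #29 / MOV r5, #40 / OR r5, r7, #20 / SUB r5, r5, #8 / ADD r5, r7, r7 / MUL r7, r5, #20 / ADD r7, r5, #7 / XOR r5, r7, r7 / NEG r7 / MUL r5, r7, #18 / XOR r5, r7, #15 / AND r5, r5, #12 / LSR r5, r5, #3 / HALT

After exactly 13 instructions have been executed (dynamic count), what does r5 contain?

0

after MOV r7, #29: r7=29
after MOV r5, #40: r5=40
after OR r5, r7, #20: r5=29|20=29
after SUB r5, r5, #8: r5=29-8=21
after ADD r5, r7, r7: r5=29+29=58
after MUL r7, r5, #20: r7=58*20=1160
after ADD r7, r5, #7: r7=58+7=65
after XOR r5, r7, r7: r5=65^65=0
after NEG r7: r7=-(65)=-65
after MUL r5, r7, #18: r5=(-65)*18=-1170
after XOR r5, r7, #15: r5=(-65)^15=-80
after AND r5, r5, #12: r5=(-80)&12=0
after LSR r5, r5, #3: r5=0>>3=0
After step 13: r5 = 0.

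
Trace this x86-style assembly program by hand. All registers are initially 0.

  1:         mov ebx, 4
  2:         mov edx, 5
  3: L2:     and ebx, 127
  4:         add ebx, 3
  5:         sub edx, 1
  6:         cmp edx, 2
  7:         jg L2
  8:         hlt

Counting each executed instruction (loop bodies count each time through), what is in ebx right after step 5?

after mov ebx, 4: ebx=4
after mov edx, 5: edx=5
after and ebx, 127: ebx=4&127=4
after add ebx, 3: ebx=4+3=7
after sub edx, 1: edx=5-1=4
After step 5: ebx = 7.

7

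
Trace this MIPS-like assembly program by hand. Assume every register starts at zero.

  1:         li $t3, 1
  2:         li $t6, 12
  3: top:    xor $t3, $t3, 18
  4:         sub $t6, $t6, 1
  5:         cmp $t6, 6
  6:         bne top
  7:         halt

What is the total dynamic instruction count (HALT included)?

27

li $t3, 1 → $t3=1
li $t6, 12 → $t6=12
xor $t3, $t3, 18 → $t3=1^18=19
sub $t6, $t6, 1 → $t6=12-1=11
cmp $t6, 6  (cmp 11,6)
bne top: taken
xor $t3, $t3, 18 → $t3=19^18=1
sub $t6, $t6, 1 → $t6=11-1=10
cmp $t6, 6  (cmp 10,6)
bne top: taken
xor $t3, $t3, 18 → $t3=1^18=19
sub $t6, $t6, 1 → $t6=10-1=9
cmp $t6, 6  (cmp 9,6)
bne top: taken
xor $t3, $t3, 18 → $t3=19^18=1
sub $t6, $t6, 1 → $t6=9-1=8
cmp $t6, 6  (cmp 8,6)
bne top: taken
xor $t3, $t3, 18 → $t3=1^18=19
sub $t6, $t6, 1 → $t6=8-1=7
cmp $t6, 6  (cmp 7,6)
bne top: taken
xor $t3, $t3, 18 → $t3=19^18=1
sub $t6, $t6, 1 → $t6=7-1=6
cmp $t6, 6  (cmp 6,6)
bne top: not taken
halt.
Total executed instructions: 27.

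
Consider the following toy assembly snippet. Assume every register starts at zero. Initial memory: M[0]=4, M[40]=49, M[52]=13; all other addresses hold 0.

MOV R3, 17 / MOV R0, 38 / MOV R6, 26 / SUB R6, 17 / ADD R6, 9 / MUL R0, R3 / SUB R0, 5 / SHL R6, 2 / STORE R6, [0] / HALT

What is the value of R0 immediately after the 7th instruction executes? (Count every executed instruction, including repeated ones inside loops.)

641

R3=17
R0=38
R6=26
R6=26-17=9
R6=9+9=18
R0=38*17=646
R0=646-5=641
After step 7: R0 = 641.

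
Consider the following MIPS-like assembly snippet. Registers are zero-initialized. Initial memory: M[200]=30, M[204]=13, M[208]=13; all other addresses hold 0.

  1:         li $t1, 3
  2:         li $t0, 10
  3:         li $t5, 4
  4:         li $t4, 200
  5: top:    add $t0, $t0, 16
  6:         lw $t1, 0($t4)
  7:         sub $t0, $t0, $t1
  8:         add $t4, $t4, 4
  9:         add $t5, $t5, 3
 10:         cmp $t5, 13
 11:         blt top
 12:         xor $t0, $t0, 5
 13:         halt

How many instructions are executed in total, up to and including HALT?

after li $t1, 3: $t1=3
after li $t0, 10: $t0=10
after li $t5, 4: $t5=4
after li $t4, 200: $t4=200
after add $t0, $t0, 16: $t0=10+16=26
after lw $t1, 0($t4): $t1=M[200]=30
after sub $t0, $t0, $t1: $t0=26-30=-4
after add $t4, $t4, 4: $t4=200+4=204
after add $t5, $t5, 3: $t5=4+3=7
cmp $t5, 13  (cmp 7,13)
blt top: taken
after add $t0, $t0, 16: $t0=(-4)+16=12
after lw $t1, 0($t4): $t1=M[204]=13
after sub $t0, $t0, $t1: $t0=12-13=-1
after add $t4, $t4, 4: $t4=204+4=208
after add $t5, $t5, 3: $t5=7+3=10
cmp $t5, 13  (cmp 10,13)
blt top: taken
after add $t0, $t0, 16: $t0=(-1)+16=15
after lw $t1, 0($t4): $t1=M[208]=13
after sub $t0, $t0, $t1: $t0=15-13=2
after add $t4, $t4, 4: $t4=208+4=212
after add $t5, $t5, 3: $t5=10+3=13
cmp $t5, 13  (cmp 13,13)
blt top: not taken
after xor $t0, $t0, 5: $t0=2^5=7
halt.
Total executed instructions: 27.

27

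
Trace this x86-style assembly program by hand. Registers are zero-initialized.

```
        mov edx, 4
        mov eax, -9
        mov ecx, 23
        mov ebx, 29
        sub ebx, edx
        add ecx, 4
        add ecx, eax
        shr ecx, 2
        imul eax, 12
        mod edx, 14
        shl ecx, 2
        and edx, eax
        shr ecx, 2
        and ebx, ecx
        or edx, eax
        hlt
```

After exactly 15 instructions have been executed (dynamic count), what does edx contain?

-108

mov edx, 4 → edx=4
mov eax, -9 → eax=-9
mov ecx, 23 → ecx=23
mov ebx, 29 → ebx=29
sub ebx, edx → ebx=29-4=25
add ecx, 4 → ecx=23+4=27
add ecx, eax → ecx=27+(-9)=18
shr ecx, 2 → ecx=18>>2=4
imul eax, 12 → eax=(-9)*12=-108
mod edx, 14 → edx=4%14=4
shl ecx, 2 → ecx=4<<2=16
and edx, eax → edx=4&(-108)=4
shr ecx, 2 → ecx=16>>2=4
and ebx, ecx → ebx=25&4=0
or edx, eax → edx=4|(-108)=-108
After step 15: edx = -108.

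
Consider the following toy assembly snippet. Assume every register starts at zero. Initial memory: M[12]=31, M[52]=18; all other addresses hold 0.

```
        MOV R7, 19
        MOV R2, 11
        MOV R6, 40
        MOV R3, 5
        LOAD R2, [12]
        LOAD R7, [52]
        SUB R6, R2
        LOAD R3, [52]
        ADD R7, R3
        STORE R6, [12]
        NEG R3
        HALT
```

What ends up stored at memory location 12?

9

MOV R7, 19 → R7=19
MOV R2, 11 → R2=11
MOV R6, 40 → R6=40
MOV R3, 5 → R3=5
LOAD R2, [12] → R2=M[12]=31
LOAD R7, [52] → R7=M[52]=18
SUB R6, R2 → R6=40-31=9
LOAD R3, [52] → R3=M[52]=18
ADD R7, R3 → R7=18+18=36
STORE R6, [12] → M[12]=9
NEG R3 → R3=-(18)=-18
halt.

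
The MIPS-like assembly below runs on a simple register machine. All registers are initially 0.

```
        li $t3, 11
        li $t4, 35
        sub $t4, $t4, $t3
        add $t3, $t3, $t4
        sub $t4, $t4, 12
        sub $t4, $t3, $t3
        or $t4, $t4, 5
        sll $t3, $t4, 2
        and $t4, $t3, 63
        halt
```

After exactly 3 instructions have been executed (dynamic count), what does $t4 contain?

after li $t3, 11: $t3=11
after li $t4, 35: $t4=35
after sub $t4, $t4, $t3: $t4=35-11=24
After step 3: $t4 = 24.

24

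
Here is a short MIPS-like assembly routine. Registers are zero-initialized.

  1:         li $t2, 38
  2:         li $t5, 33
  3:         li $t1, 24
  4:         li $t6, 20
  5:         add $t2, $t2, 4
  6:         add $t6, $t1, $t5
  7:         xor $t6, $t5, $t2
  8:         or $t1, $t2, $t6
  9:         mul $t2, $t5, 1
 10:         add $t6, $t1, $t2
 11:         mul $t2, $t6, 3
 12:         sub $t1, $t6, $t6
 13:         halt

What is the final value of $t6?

li $t2, 38 → $t2=38
li $t5, 33 → $t5=33
li $t1, 24 → $t1=24
li $t6, 20 → $t6=20
add $t2, $t2, 4 → $t2=38+4=42
add $t6, $t1, $t5 → $t6=24+33=57
xor $t6, $t5, $t2 → $t6=33^42=11
or $t1, $t2, $t6 → $t1=42|11=43
mul $t2, $t5, 1 → $t2=33*1=33
add $t6, $t1, $t2 → $t6=43+33=76
mul $t2, $t6, 3 → $t2=76*3=228
sub $t1, $t6, $t6 → $t1=76-76=0
halt.

76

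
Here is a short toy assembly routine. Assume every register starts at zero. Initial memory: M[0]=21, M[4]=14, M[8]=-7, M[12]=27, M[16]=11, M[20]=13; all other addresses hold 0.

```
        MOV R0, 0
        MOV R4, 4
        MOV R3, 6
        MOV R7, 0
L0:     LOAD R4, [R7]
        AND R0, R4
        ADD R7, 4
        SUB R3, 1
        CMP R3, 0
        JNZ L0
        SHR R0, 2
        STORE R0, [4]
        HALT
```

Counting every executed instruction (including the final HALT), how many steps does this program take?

43

after MOV R0, 0: R0=0
after MOV R4, 4: R4=4
after MOV R3, 6: R3=6
after MOV R7, 0: R7=0
after LOAD R4, [R7]: R4=M[0]=21
after AND R0, R4: R0=0&21=0
after ADD R7, 4: R7=0+4=4
after SUB R3, 1: R3=6-1=5
CMP R3, 0  (cmp 5,0)
JNZ L0: taken
after LOAD R4, [R7]: R4=M[4]=14
after AND R0, R4: R0=0&14=0
after ADD R7, 4: R7=4+4=8
after SUB R3, 1: R3=5-1=4
CMP R3, 0  (cmp 4,0)
JNZ L0: taken
after LOAD R4, [R7]: R4=M[8]=-7
after AND R0, R4: R0=0&(-7)=0
after ADD R7, 4: R7=8+4=12
after SUB R3, 1: R3=4-1=3
CMP R3, 0  (cmp 3,0)
JNZ L0: taken
after LOAD R4, [R7]: R4=M[12]=27
after AND R0, R4: R0=0&27=0
after ADD R7, 4: R7=12+4=16
after SUB R3, 1: R3=3-1=2
CMP R3, 0  (cmp 2,0)
JNZ L0: taken
after LOAD R4, [R7]: R4=M[16]=11
after AND R0, R4: R0=0&11=0
after ADD R7, 4: R7=16+4=20
after SUB R3, 1: R3=2-1=1
CMP R3, 0  (cmp 1,0)
JNZ L0: taken
after LOAD R4, [R7]: R4=M[20]=13
after AND R0, R4: R0=0&13=0
after ADD R7, 4: R7=20+4=24
after SUB R3, 1: R3=1-1=0
CMP R3, 0  (cmp 0,0)
JNZ L0: not taken
after SHR R0, 2: R0=0>>2=0
STORE R0, [4] → M[4]=0
halt.
Total executed instructions: 43.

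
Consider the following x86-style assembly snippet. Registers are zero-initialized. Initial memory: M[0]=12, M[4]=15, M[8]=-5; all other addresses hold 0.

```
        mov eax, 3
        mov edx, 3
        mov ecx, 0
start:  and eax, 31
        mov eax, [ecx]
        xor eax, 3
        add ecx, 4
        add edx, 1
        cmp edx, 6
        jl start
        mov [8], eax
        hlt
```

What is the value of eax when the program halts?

-8

eax=3
edx=3
ecx=0
eax=3&31=3
eax=M[0]=12
eax=12^3=15
ecx=0+4=4
edx=3+1=4
cmp edx, 6  (cmp 4,6)
jl start: taken
eax=15&31=15
eax=M[4]=15
eax=15^3=12
ecx=4+4=8
edx=4+1=5
cmp edx, 6  (cmp 5,6)
jl start: taken
eax=12&31=12
eax=M[8]=-5
eax=(-5)^3=-8
ecx=8+4=12
edx=5+1=6
cmp edx, 6  (cmp 6,6)
jl start: not taken
mov [8], eax → M[8]=-8
halt.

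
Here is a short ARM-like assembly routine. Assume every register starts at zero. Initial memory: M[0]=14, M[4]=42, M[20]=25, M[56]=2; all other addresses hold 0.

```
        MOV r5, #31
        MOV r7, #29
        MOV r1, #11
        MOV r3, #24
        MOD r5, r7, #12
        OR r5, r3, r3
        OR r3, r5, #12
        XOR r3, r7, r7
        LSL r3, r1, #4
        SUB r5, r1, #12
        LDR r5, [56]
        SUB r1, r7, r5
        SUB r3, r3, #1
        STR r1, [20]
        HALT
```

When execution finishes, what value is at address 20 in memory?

27

MOV r5, #31 → r5=31
MOV r7, #29 → r7=29
MOV r1, #11 → r1=11
MOV r3, #24 → r3=24
MOD r5, r7, #12 → r5=29%12=5
OR r5, r3, r3 → r5=24|24=24
OR r3, r5, #12 → r3=24|12=28
XOR r3, r7, r7 → r3=29^29=0
LSL r3, r1, #4 → r3=11<<4=176
SUB r5, r1, #12 → r5=11-12=-1
LDR r5, [56] → r5=M[56]=2
SUB r1, r7, r5 → r1=29-2=27
SUB r3, r3, #1 → r3=176-1=175
STR r1, [20] → M[20]=27
halt.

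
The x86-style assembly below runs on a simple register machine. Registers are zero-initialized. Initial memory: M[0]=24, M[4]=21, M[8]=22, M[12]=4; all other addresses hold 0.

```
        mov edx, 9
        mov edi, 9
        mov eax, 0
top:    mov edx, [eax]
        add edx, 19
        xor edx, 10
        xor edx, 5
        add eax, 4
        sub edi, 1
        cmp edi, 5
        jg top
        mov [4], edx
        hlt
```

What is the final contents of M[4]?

24

edx=9
edi=9
eax=0
edx=M[0]=24
edx=24+19=43
edx=43^10=33
edx=33^5=36
eax=0+4=4
edi=9-1=8
cmp edi, 5  (cmp 8,5)
jg top: taken
edx=M[4]=21
edx=21+19=40
edx=40^10=34
edx=34^5=39
eax=4+4=8
edi=8-1=7
cmp edi, 5  (cmp 7,5)
jg top: taken
edx=M[8]=22
edx=22+19=41
edx=41^10=35
edx=35^5=38
eax=8+4=12
edi=7-1=6
cmp edi, 5  (cmp 6,5)
jg top: taken
edx=M[12]=4
edx=4+19=23
edx=23^10=29
edx=29^5=24
eax=12+4=16
edi=6-1=5
cmp edi, 5  (cmp 5,5)
jg top: not taken
mov [4], edx → M[4]=24
halt.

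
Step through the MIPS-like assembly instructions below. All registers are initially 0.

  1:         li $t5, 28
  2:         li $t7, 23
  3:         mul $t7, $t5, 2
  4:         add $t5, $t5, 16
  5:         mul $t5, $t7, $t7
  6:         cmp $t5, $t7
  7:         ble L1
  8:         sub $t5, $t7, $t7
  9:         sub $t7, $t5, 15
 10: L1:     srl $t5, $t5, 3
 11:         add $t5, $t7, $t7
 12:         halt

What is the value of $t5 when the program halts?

-30

li $t5, 28 → $t5=28
li $t7, 23 → $t7=23
mul $t7, $t5, 2 → $t7=28*2=56
add $t5, $t5, 16 → $t5=28+16=44
mul $t5, $t7, $t7 → $t5=56*56=3136
cmp $t5, $t7  (cmp 3136,56)
ble L1: not taken
sub $t5, $t7, $t7 → $t5=56-56=0
sub $t7, $t5, 15 → $t7=0-15=-15
srl $t5, $t5, 3 → $t5=0>>3=0
add $t5, $t7, $t7 → $t5=(-15)+(-15)=-30
halt.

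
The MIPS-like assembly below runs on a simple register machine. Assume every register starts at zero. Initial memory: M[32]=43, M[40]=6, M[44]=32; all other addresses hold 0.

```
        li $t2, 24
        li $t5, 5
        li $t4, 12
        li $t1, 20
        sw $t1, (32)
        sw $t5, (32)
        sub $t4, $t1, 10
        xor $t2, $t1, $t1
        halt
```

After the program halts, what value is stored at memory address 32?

li $t2, 24 → $t2=24
li $t5, 5 → $t5=5
li $t4, 12 → $t4=12
li $t1, 20 → $t1=20
sw $t1, (32) → M[32]=20
sw $t5, (32) → M[32]=5
sub $t4, $t1, 10 → $t4=20-10=10
xor $t2, $t1, $t1 → $t2=20^20=0
halt.

5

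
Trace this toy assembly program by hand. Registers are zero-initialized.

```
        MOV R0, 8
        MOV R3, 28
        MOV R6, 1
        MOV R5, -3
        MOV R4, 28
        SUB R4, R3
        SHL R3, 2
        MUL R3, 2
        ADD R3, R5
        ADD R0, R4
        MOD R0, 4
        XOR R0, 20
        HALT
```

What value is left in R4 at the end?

MOV R0, 8 → R0=8
MOV R3, 28 → R3=28
MOV R6, 1 → R6=1
MOV R5, -3 → R5=-3
MOV R4, 28 → R4=28
SUB R4, R3 → R4=28-28=0
SHL R3, 2 → R3=28<<2=112
MUL R3, 2 → R3=112*2=224
ADD R3, R5 → R3=224+(-3)=221
ADD R0, R4 → R0=8+0=8
MOD R0, 4 → R0=8%4=0
XOR R0, 20 → R0=0^20=20
halt.

0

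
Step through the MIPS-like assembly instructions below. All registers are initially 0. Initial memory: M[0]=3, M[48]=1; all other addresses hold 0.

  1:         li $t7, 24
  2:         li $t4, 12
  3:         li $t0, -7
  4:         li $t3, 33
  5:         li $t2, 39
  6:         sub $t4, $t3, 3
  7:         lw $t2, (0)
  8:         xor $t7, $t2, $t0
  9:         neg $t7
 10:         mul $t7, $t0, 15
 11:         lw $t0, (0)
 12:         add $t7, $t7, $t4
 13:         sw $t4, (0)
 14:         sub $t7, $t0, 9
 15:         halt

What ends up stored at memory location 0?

after li $t7, 24: $t7=24
after li $t4, 12: $t4=12
after li $t0, -7: $t0=-7
after li $t3, 33: $t3=33
after li $t2, 39: $t2=39
after sub $t4, $t3, 3: $t4=33-3=30
after lw $t2, (0): $t2=M[0]=3
after xor $t7, $t2, $t0: $t7=3^(-7)=-6
after neg $t7: $t7=-(-6)=6
after mul $t7, $t0, 15: $t7=(-7)*15=-105
after lw $t0, (0): $t0=M[0]=3
after add $t7, $t7, $t4: $t7=(-105)+30=-75
sw $t4, (0) → M[0]=30
after sub $t7, $t0, 9: $t7=3-9=-6
halt.

30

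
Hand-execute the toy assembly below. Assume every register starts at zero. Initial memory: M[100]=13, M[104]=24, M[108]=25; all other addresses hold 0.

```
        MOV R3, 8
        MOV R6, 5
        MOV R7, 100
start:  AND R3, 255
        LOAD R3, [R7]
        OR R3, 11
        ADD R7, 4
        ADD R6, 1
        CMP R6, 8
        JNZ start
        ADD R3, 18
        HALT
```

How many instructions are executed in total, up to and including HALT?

R3=8
R6=5
R7=100
R3=8&255=8
R3=M[100]=13
R3=13|11=15
R7=100+4=104
R6=5+1=6
CMP R6, 8  (cmp 6,8)
JNZ start: taken
R3=15&255=15
R3=M[104]=24
R3=24|11=27
R7=104+4=108
R6=6+1=7
CMP R6, 8  (cmp 7,8)
JNZ start: taken
R3=27&255=27
R3=M[108]=25
R3=25|11=27
R7=108+4=112
R6=7+1=8
CMP R6, 8  (cmp 8,8)
JNZ start: not taken
R3=27+18=45
halt.
Total executed instructions: 26.

26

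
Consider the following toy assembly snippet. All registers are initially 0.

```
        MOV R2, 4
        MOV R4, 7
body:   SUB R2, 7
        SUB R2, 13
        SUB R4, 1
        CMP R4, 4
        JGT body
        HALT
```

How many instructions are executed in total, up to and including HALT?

R2=4
R4=7
R2=4-7=-3
R2=(-3)-13=-16
R4=7-1=6
CMP R4, 4  (cmp 6,4)
JGT body: taken
R2=(-16)-7=-23
R2=(-23)-13=-36
R4=6-1=5
CMP R4, 4  (cmp 5,4)
JGT body: taken
R2=(-36)-7=-43
R2=(-43)-13=-56
R4=5-1=4
CMP R4, 4  (cmp 4,4)
JGT body: not taken
halt.
Total executed instructions: 18.

18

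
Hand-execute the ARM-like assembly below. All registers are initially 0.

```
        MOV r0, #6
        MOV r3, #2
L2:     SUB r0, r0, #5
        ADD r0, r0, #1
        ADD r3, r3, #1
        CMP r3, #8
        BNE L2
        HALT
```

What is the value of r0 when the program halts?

r0=6
r3=2
r0=6-5=1
r0=1+1=2
r3=2+1=3
CMP r3, #8  (cmp 3,8)
BNE L2: taken
r0=2-5=-3
r0=(-3)+1=-2
r3=3+1=4
CMP r3, #8  (cmp 4,8)
BNE L2: taken
r0=(-2)-5=-7
r0=(-7)+1=-6
r3=4+1=5
CMP r3, #8  (cmp 5,8)
BNE L2: taken
r0=(-6)-5=-11
r0=(-11)+1=-10
r3=5+1=6
CMP r3, #8  (cmp 6,8)
BNE L2: taken
r0=(-10)-5=-15
r0=(-15)+1=-14
r3=6+1=7
CMP r3, #8  (cmp 7,8)
BNE L2: taken
r0=(-14)-5=-19
r0=(-19)+1=-18
r3=7+1=8
CMP r3, #8  (cmp 8,8)
BNE L2: not taken
halt.

-18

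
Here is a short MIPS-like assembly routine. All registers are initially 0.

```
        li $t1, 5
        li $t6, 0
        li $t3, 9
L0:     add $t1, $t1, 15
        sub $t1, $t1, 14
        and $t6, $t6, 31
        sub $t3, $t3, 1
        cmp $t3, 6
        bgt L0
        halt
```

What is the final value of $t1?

8

li $t1, 5 → $t1=5
li $t6, 0 → $t6=0
li $t3, 9 → $t3=9
add $t1, $t1, 15 → $t1=5+15=20
sub $t1, $t1, 14 → $t1=20-14=6
and $t6, $t6, 31 → $t6=0&31=0
sub $t3, $t3, 1 → $t3=9-1=8
cmp $t3, 6  (cmp 8,6)
bgt L0: taken
add $t1, $t1, 15 → $t1=6+15=21
sub $t1, $t1, 14 → $t1=21-14=7
and $t6, $t6, 31 → $t6=0&31=0
sub $t3, $t3, 1 → $t3=8-1=7
cmp $t3, 6  (cmp 7,6)
bgt L0: taken
add $t1, $t1, 15 → $t1=7+15=22
sub $t1, $t1, 14 → $t1=22-14=8
and $t6, $t6, 31 → $t6=0&31=0
sub $t3, $t3, 1 → $t3=7-1=6
cmp $t3, 6  (cmp 6,6)
bgt L0: not taken
halt.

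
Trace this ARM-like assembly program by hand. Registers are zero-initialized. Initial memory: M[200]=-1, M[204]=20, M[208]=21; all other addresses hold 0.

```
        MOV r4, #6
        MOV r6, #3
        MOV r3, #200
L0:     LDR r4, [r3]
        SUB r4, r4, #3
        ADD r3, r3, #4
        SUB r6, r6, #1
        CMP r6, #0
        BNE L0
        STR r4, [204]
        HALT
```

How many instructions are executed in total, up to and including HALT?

r4=6
r6=3
r3=200
r4=M[200]=-1
r4=(-1)-3=-4
r3=200+4=204
r6=3-1=2
CMP r6, #0  (cmp 2,0)
BNE L0: taken
r4=M[204]=20
r4=20-3=17
r3=204+4=208
r6=2-1=1
CMP r6, #0  (cmp 1,0)
BNE L0: taken
r4=M[208]=21
r4=21-3=18
r3=208+4=212
r6=1-1=0
CMP r6, #0  (cmp 0,0)
BNE L0: not taken
STR r4, [204] → M[204]=18
halt.
Total executed instructions: 23.

23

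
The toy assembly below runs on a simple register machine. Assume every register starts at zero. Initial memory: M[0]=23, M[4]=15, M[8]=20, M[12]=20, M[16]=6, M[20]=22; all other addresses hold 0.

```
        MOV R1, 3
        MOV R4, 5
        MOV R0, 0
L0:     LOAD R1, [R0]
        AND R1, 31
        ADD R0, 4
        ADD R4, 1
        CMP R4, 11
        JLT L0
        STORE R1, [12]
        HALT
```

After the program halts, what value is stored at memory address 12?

after MOV R1, 3: R1=3
after MOV R4, 5: R4=5
after MOV R0, 0: R0=0
after LOAD R1, [R0]: R1=M[0]=23
after AND R1, 31: R1=23&31=23
after ADD R0, 4: R0=0+4=4
after ADD R4, 1: R4=5+1=6
CMP R4, 11  (cmp 6,11)
JLT L0: taken
after LOAD R1, [R0]: R1=M[4]=15
after AND R1, 31: R1=15&31=15
after ADD R0, 4: R0=4+4=8
after ADD R4, 1: R4=6+1=7
CMP R4, 11  (cmp 7,11)
JLT L0: taken
after LOAD R1, [R0]: R1=M[8]=20
after AND R1, 31: R1=20&31=20
after ADD R0, 4: R0=8+4=12
after ADD R4, 1: R4=7+1=8
CMP R4, 11  (cmp 8,11)
JLT L0: taken
after LOAD R1, [R0]: R1=M[12]=20
after AND R1, 31: R1=20&31=20
after ADD R0, 4: R0=12+4=16
after ADD R4, 1: R4=8+1=9
CMP R4, 11  (cmp 9,11)
JLT L0: taken
after LOAD R1, [R0]: R1=M[16]=6
after AND R1, 31: R1=6&31=6
after ADD R0, 4: R0=16+4=20
after ADD R4, 1: R4=9+1=10
CMP R4, 11  (cmp 10,11)
JLT L0: taken
after LOAD R1, [R0]: R1=M[20]=22
after AND R1, 31: R1=22&31=22
after ADD R0, 4: R0=20+4=24
after ADD R4, 1: R4=10+1=11
CMP R4, 11  (cmp 11,11)
JLT L0: not taken
STORE R1, [12] → M[12]=22
halt.

22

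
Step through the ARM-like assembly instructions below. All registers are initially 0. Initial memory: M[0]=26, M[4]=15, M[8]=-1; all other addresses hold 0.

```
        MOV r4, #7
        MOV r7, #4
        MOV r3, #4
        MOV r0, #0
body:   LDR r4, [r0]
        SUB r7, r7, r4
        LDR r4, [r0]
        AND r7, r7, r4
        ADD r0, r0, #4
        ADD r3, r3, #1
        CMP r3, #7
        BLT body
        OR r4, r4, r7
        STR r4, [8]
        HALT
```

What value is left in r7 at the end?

r4=7
r7=4
r3=4
r0=0
r4=M[0]=26
r7=4-26=-22
r4=M[0]=26
r7=(-22)&26=10
r0=0+4=4
r3=4+1=5
CMP r3, #7  (cmp 5,7)
BLT body: taken
r4=M[4]=15
r7=10-15=-5
r4=M[4]=15
r7=(-5)&15=11
r0=4+4=8
r3=5+1=6
CMP r3, #7  (cmp 6,7)
BLT body: taken
r4=M[8]=-1
r7=11-(-1)=12
r4=M[8]=-1
r7=12&(-1)=12
r0=8+4=12
r3=6+1=7
CMP r3, #7  (cmp 7,7)
BLT body: not taken
r4=(-1)|12=-1
STR r4, [8] → M[8]=-1
halt.

12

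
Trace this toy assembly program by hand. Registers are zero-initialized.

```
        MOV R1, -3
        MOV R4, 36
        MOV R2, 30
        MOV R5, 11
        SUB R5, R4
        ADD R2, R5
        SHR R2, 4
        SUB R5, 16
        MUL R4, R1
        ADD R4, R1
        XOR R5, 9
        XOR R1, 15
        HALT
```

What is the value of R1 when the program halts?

-14

R1=-3
R4=36
R2=30
R5=11
R5=11-36=-25
R2=30+(-25)=5
R2=5>>4=0
R5=(-25)-16=-41
R4=36*(-3)=-108
R4=(-108)+(-3)=-111
R5=(-41)^9=-34
R1=(-3)^15=-14
halt.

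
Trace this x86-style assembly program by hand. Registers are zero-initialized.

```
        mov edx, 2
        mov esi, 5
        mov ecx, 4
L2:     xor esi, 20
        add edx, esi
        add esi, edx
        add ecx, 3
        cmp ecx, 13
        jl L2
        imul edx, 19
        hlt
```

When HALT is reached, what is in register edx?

after mov edx, 2: edx=2
after mov esi, 5: esi=5
after mov ecx, 4: ecx=4
after xor esi, 20: esi=5^20=17
after add edx, esi: edx=2+17=19
after add esi, edx: esi=17+19=36
after add ecx, 3: ecx=4+3=7
cmp ecx, 13  (cmp 7,13)
jl L2: taken
after xor esi, 20: esi=36^20=48
after add edx, esi: edx=19+48=67
after add esi, edx: esi=48+67=115
after add ecx, 3: ecx=7+3=10
cmp ecx, 13  (cmp 10,13)
jl L2: taken
after xor esi, 20: esi=115^20=103
after add edx, esi: edx=67+103=170
after add esi, edx: esi=103+170=273
after add ecx, 3: ecx=10+3=13
cmp ecx, 13  (cmp 13,13)
jl L2: not taken
after imul edx, 19: edx=170*19=3230
halt.

3230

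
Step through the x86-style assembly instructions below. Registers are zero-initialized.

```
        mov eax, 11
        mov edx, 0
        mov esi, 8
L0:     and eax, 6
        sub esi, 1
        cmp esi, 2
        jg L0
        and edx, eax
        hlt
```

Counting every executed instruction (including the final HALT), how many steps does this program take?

eax=11
edx=0
esi=8
eax=11&6=2
esi=8-1=7
cmp esi, 2  (cmp 7,2)
jg L0: taken
eax=2&6=2
esi=7-1=6
cmp esi, 2  (cmp 6,2)
jg L0: taken
eax=2&6=2
esi=6-1=5
cmp esi, 2  (cmp 5,2)
jg L0: taken
eax=2&6=2
esi=5-1=4
cmp esi, 2  (cmp 4,2)
jg L0: taken
eax=2&6=2
esi=4-1=3
cmp esi, 2  (cmp 3,2)
jg L0: taken
eax=2&6=2
esi=3-1=2
cmp esi, 2  (cmp 2,2)
jg L0: not taken
edx=0&2=0
halt.
Total executed instructions: 29.

29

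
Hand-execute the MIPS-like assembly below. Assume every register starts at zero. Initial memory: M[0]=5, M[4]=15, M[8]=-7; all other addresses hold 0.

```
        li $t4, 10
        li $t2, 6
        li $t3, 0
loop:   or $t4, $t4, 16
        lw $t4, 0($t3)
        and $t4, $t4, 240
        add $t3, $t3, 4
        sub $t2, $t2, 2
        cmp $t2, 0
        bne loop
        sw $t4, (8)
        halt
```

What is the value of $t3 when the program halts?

$t4=10
$t2=6
$t3=0
$t4=10|16=26
$t4=M[0]=5
$t4=5&240=0
$t3=0+4=4
$t2=6-2=4
cmp $t2, 0  (cmp 4,0)
bne loop: taken
$t4=0|16=16
$t4=M[4]=15
$t4=15&240=0
$t3=4+4=8
$t2=4-2=2
cmp $t2, 0  (cmp 2,0)
bne loop: taken
$t4=0|16=16
$t4=M[8]=-7
$t4=(-7)&240=240
$t3=8+4=12
$t2=2-2=0
cmp $t2, 0  (cmp 0,0)
bne loop: not taken
sw $t4, (8) → M[8]=240
halt.

12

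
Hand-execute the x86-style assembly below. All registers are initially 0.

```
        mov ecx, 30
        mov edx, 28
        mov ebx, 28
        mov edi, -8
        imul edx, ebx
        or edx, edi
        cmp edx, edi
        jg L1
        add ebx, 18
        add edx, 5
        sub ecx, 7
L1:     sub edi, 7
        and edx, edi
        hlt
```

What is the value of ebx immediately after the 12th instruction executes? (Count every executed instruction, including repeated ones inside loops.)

46

ecx=30
edx=28
ebx=28
edi=-8
edx=28*28=784
edx=784|(-8)=-8
cmp edx, edi  (cmp -8,-8)
jg L1: not taken
ebx=28+18=46
edx=(-8)+5=-3
ecx=30-7=23
edi=(-8)-7=-15
After step 12: ebx = 46.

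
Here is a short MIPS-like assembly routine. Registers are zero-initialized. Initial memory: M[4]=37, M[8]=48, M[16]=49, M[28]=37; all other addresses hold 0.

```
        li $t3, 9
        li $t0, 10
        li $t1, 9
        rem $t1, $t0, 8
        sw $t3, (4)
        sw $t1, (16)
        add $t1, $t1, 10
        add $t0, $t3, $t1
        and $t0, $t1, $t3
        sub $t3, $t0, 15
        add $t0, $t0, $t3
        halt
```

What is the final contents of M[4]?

$t3=9
$t0=10
$t1=9
$t1=10%8=2
sw $t3, (4) → M[4]=9
sw $t1, (16) → M[16]=2
$t1=2+10=12
$t0=9+12=21
$t0=12&9=8
$t3=8-15=-7
$t0=8+(-7)=1
halt.

9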